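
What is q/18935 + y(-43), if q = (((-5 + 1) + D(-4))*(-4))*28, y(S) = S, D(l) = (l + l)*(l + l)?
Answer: -23455/541 ≈ -43.355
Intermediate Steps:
D(l) = 4*l**2 (D(l) = (2*l)*(2*l) = 4*l**2)
q = -6720 (q = (((-5 + 1) + 4*(-4)**2)*(-4))*28 = ((-4 + 4*16)*(-4))*28 = ((-4 + 64)*(-4))*28 = (60*(-4))*28 = -240*28 = -6720)
q/18935 + y(-43) = -6720/18935 - 43 = -6720*1/18935 - 43 = -192/541 - 43 = -23455/541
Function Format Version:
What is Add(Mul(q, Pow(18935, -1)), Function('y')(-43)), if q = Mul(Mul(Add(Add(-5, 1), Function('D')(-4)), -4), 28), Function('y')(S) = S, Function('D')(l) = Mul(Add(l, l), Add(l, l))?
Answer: Rational(-23455, 541) ≈ -43.355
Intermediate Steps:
Function('D')(l) = Mul(4, Pow(l, 2)) (Function('D')(l) = Mul(Mul(2, l), Mul(2, l)) = Mul(4, Pow(l, 2)))
q = -6720 (q = Mul(Mul(Add(Add(-5, 1), Mul(4, Pow(-4, 2))), -4), 28) = Mul(Mul(Add(-4, Mul(4, 16)), -4), 28) = Mul(Mul(Add(-4, 64), -4), 28) = Mul(Mul(60, -4), 28) = Mul(-240, 28) = -6720)
Add(Mul(q, Pow(18935, -1)), Function('y')(-43)) = Add(Mul(-6720, Pow(18935, -1)), -43) = Add(Mul(-6720, Rational(1, 18935)), -43) = Add(Rational(-192, 541), -43) = Rational(-23455, 541)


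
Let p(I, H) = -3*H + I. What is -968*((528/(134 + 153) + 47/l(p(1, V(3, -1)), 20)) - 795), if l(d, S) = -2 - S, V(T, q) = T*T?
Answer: 220946132/287 ≈ 7.6985e+5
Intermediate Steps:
V(T, q) = T²
p(I, H) = I - 3*H
-968*((528/(134 + 153) + 47/l(p(1, V(3, -1)), 20)) - 795) = -968*((528/(134 + 153) + 47/(-2 - 1*20)) - 795) = -968*((528/287 + 47/(-2 - 20)) - 795) = -968*((528*(1/287) + 47/(-22)) - 795) = -968*((528/287 + 47*(-1/22)) - 795) = -968*((528/287 - 47/22) - 795) = -968*(-1873/6314 - 795) = -968*(-5021503/6314) = 220946132/287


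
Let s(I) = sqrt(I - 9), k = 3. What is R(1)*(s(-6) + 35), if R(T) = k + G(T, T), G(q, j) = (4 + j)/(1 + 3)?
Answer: 595/4 + 17*I*sqrt(15)/4 ≈ 148.75 + 16.46*I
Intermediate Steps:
G(q, j) = 1 + j/4 (G(q, j) = (4 + j)/4 = (4 + j)*(1/4) = 1 + j/4)
R(T) = 4 + T/4 (R(T) = 3 + (1 + T/4) = 4 + T/4)
s(I) = sqrt(-9 + I)
R(1)*(s(-6) + 35) = (4 + (1/4)*1)*(sqrt(-9 - 6) + 35) = (4 + 1/4)*(sqrt(-15) + 35) = 17*(I*sqrt(15) + 35)/4 = 17*(35 + I*sqrt(15))/4 = 595/4 + 17*I*sqrt(15)/4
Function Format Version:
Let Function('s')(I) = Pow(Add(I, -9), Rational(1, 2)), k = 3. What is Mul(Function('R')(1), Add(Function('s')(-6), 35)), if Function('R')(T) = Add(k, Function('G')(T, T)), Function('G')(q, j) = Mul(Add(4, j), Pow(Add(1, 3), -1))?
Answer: Add(Rational(595, 4), Mul(Rational(17, 4), I, Pow(15, Rational(1, 2)))) ≈ Add(148.75, Mul(16.460, I))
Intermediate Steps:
Function('G')(q, j) = Add(1, Mul(Rational(1, 4), j)) (Function('G')(q, j) = Mul(Add(4, j), Pow(4, -1)) = Mul(Add(4, j), Rational(1, 4)) = Add(1, Mul(Rational(1, 4), j)))
Function('R')(T) = Add(4, Mul(Rational(1, 4), T)) (Function('R')(T) = Add(3, Add(1, Mul(Rational(1, 4), T))) = Add(4, Mul(Rational(1, 4), T)))
Function('s')(I) = Pow(Add(-9, I), Rational(1, 2))
Mul(Function('R')(1), Add(Function('s')(-6), 35)) = Mul(Add(4, Mul(Rational(1, 4), 1)), Add(Pow(Add(-9, -6), Rational(1, 2)), 35)) = Mul(Add(4, Rational(1, 4)), Add(Pow(-15, Rational(1, 2)), 35)) = Mul(Rational(17, 4), Add(Mul(I, Pow(15, Rational(1, 2))), 35)) = Mul(Rational(17, 4), Add(35, Mul(I, Pow(15, Rational(1, 2))))) = Add(Rational(595, 4), Mul(Rational(17, 4), I, Pow(15, Rational(1, 2))))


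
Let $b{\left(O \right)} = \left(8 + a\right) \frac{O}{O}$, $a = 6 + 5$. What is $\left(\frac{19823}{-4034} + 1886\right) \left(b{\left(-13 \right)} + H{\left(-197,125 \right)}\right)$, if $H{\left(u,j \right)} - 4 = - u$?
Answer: $\frac{834713110}{2017} \approx 4.1384 \cdot 10^{5}$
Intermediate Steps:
$H{\left(u,j \right)} = 4 - u$
$a = 11$
$b{\left(O \right)} = 19$ ($b{\left(O \right)} = \left(8 + 11\right) \frac{O}{O} = 19 \cdot 1 = 19$)
$\left(\frac{19823}{-4034} + 1886\right) \left(b{\left(-13 \right)} + H{\left(-197,125 \right)}\right) = \left(\frac{19823}{-4034} + 1886\right) \left(19 + \left(4 - -197\right)\right) = \left(19823 \left(- \frac{1}{4034}\right) + 1886\right) \left(19 + \left(4 + 197\right)\right) = \left(- \frac{19823}{4034} + 1886\right) \left(19 + 201\right) = \frac{7588301}{4034} \cdot 220 = \frac{834713110}{2017}$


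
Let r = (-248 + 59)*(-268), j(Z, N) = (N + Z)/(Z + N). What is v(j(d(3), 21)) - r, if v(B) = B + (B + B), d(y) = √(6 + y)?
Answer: -50649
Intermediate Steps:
j(Z, N) = 1 (j(Z, N) = (N + Z)/(N + Z) = 1)
v(B) = 3*B (v(B) = B + 2*B = 3*B)
r = 50652 (r = -189*(-268) = 50652)
v(j(d(3), 21)) - r = 3*1 - 1*50652 = 3 - 50652 = -50649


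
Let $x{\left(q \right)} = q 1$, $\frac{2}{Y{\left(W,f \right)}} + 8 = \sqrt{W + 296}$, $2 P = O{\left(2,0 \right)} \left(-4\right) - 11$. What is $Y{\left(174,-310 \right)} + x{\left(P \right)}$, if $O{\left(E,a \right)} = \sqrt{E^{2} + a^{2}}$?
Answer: $- \frac{3841}{406} + \frac{\sqrt{470}}{203} \approx -9.3538$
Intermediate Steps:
$P = - \frac{19}{2}$ ($P = \frac{\sqrt{2^{2} + 0^{2}} \left(-4\right) - 11}{2} = \frac{\sqrt{4 + 0} \left(-4\right) - 11}{2} = \frac{\sqrt{4} \left(-4\right) - 11}{2} = \frac{2 \left(-4\right) - 11}{2} = \frac{-8 - 11}{2} = \frac{1}{2} \left(-19\right) = - \frac{19}{2} \approx -9.5$)
$Y{\left(W,f \right)} = \frac{2}{-8 + \sqrt{296 + W}}$ ($Y{\left(W,f \right)} = \frac{2}{-8 + \sqrt{W + 296}} = \frac{2}{-8 + \sqrt{296 + W}}$)
$x{\left(q \right)} = q$
$Y{\left(174,-310 \right)} + x{\left(P \right)} = \frac{2}{-8 + \sqrt{296 + 174}} - \frac{19}{2} = \frac{2}{-8 + \sqrt{470}} - \frac{19}{2} = - \frac{19}{2} + \frac{2}{-8 + \sqrt{470}}$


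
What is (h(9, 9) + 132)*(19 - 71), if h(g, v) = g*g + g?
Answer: -11544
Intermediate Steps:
h(g, v) = g + g² (h(g, v) = g² + g = g + g²)
(h(9, 9) + 132)*(19 - 71) = (9*(1 + 9) + 132)*(19 - 71) = (9*10 + 132)*(-52) = (90 + 132)*(-52) = 222*(-52) = -11544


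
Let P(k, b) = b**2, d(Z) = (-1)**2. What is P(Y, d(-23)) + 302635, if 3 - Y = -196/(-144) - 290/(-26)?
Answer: 302636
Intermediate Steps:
Y = -4453/468 (Y = 3 - (-196/(-144) - 290/(-26)) = 3 - (-196*(-1/144) - 290*(-1/26)) = 3 - (49/36 + 145/13) = 3 - 1*5857/468 = 3 - 5857/468 = -4453/468 ≈ -9.5150)
d(Z) = 1
P(Y, d(-23)) + 302635 = 1**2 + 302635 = 1 + 302635 = 302636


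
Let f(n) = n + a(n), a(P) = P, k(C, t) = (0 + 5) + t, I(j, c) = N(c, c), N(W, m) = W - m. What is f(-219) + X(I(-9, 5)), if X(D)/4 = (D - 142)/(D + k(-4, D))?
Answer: -2758/5 ≈ -551.60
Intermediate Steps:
I(j, c) = 0 (I(j, c) = c - c = 0)
k(C, t) = 5 + t
X(D) = 4*(-142 + D)/(5 + 2*D) (X(D) = 4*((D - 142)/(D + (5 + D))) = 4*((-142 + D)/(5 + 2*D)) = 4*(-142 + D)/(5 + 2*D))
f(n) = 2*n (f(n) = n + n = 2*n)
f(-219) + X(I(-9, 5)) = 2*(-219) + 4*(-142 + 0)/(5 + 2*0) = -438 + 4*(-142)/(5 + 0) = -438 + 4*(-142)/5 = -438 + 4*(⅕)*(-142) = -438 - 568/5 = -2758/5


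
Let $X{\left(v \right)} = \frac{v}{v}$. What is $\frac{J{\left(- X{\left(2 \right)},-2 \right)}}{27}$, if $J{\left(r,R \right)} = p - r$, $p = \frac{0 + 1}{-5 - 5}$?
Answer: $\frac{1}{30} \approx 0.033333$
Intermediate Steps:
$X{\left(v \right)} = 1$
$p = - \frac{1}{10}$ ($p = 1 \frac{1}{-10} = 1 \left(- \frac{1}{10}\right) = - \frac{1}{10} \approx -0.1$)
$J{\left(r,R \right)} = - \frac{1}{10} - r$
$\frac{J{\left(- X{\left(2 \right)},-2 \right)}}{27} = \frac{- \frac{1}{10} - \left(-1\right) 1}{27} = \left(- \frac{1}{10} - -1\right) \frac{1}{27} = \left(- \frac{1}{10} + 1\right) \frac{1}{27} = \frac{9}{10} \cdot \frac{1}{27} = \frac{1}{30}$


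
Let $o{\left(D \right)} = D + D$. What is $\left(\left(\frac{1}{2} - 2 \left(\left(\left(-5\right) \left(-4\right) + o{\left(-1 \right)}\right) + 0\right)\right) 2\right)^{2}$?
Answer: $5041$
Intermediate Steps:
$o{\left(D \right)} = 2 D$
$\left(\left(\frac{1}{2} - 2 \left(\left(\left(-5\right) \left(-4\right) + o{\left(-1 \right)}\right) + 0\right)\right) 2\right)^{2} = \left(\left(\frac{1}{2} - 2 \left(\left(\left(-5\right) \left(-4\right) + 2 \left(-1\right)\right) + 0\right)\right) 2\right)^{2} = \left(\left(\frac{1}{2} - 2 \left(\left(20 - 2\right) + 0\right)\right) 2\right)^{2} = \left(\left(\frac{1}{2} - 2 \left(18 + 0\right)\right) 2\right)^{2} = \left(\left(\frac{1}{2} - 36\right) 2\right)^{2} = \left(\left(- \frac{71}{2}\right) 2\right)^{2} = \left(-71\right)^{2} = 5041$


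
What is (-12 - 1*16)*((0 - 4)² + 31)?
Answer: -1316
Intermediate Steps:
(-12 - 1*16)*((0 - 4)² + 31) = (-12 - 16)*((-4)² + 31) = -28*(16 + 31) = -28*47 = -1316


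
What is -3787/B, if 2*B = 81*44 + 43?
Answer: -7574/3607 ≈ -2.0998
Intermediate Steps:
B = 3607/2 (B = (81*44 + 43)/2 = (3564 + 43)/2 = (1/2)*3607 = 3607/2 ≈ 1803.5)
-3787/B = -3787/3607/2 = -3787*2/3607 = -7574/3607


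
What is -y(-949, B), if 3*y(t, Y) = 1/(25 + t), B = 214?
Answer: 1/2772 ≈ 0.00036075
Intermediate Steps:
y(t, Y) = 1/(3*(25 + t))
-y(-949, B) = -1/(3*(25 - 949)) = -1/(3*(-924)) = -(-1)/(3*924) = -1*(-1/2772) = 1/2772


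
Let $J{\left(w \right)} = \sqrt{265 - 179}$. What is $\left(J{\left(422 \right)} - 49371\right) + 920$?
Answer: $-48451 + \sqrt{86} \approx -48442.0$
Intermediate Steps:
$J{\left(w \right)} = \sqrt{86}$
$\left(J{\left(422 \right)} - 49371\right) + 920 = \left(\sqrt{86} - 49371\right) + 920 = \left(-49371 + \sqrt{86}\right) + 920 = -48451 + \sqrt{86}$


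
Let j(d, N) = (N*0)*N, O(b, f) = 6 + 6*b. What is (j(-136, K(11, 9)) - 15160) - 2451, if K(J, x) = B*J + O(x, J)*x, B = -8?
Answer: -17611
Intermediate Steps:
K(J, x) = -8*J + x*(6 + 6*x) (K(J, x) = -8*J + (6 + 6*x)*x = -8*J + x*(6 + 6*x))
j(d, N) = 0 (j(d, N) = 0*N = 0)
(j(-136, K(11, 9)) - 15160) - 2451 = (0 - 15160) - 2451 = -15160 - 2451 = -17611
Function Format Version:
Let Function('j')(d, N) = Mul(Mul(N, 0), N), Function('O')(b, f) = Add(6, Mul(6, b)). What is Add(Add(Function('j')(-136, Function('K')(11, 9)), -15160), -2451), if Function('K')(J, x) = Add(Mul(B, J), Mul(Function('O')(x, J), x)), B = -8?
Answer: -17611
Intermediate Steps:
Function('K')(J, x) = Add(Mul(-8, J), Mul(x, Add(6, Mul(6, x)))) (Function('K')(J, x) = Add(Mul(-8, J), Mul(Add(6, Mul(6, x)), x)) = Add(Mul(-8, J), Mul(x, Add(6, Mul(6, x)))))
Function('j')(d, N) = 0 (Function('j')(d, N) = Mul(0, N) = 0)
Add(Add(Function('j')(-136, Function('K')(11, 9)), -15160), -2451) = Add(Add(0, -15160), -2451) = Add(-15160, -2451) = -17611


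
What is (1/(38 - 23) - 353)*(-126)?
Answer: 222348/5 ≈ 44470.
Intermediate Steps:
(1/(38 - 23) - 353)*(-126) = (1/15 - 353)*(-126) = -5294/15*(-126) = 222348/5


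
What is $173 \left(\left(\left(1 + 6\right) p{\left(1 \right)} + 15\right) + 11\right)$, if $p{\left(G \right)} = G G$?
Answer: $5709$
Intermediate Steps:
$p{\left(G \right)} = G^{2}$
$173 \left(\left(\left(1 + 6\right) p{\left(1 \right)} + 15\right) + 11\right) = 173 \left(\left(\left(1 + 6\right) 1^{2} + 15\right) + 11\right) = 173 \left(\left(7 \cdot 1 + 15\right) + 11\right) = 173 \left(\left(7 + 15\right) + 11\right) = 173 \left(22 + 11\right) = 173 \cdot 33 = 5709$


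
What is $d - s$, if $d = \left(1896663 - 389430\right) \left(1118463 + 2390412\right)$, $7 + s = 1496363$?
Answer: $5288690696519$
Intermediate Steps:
$s = 1496356$ ($s = -7 + 1496363 = 1496356$)
$d = 5288692192875$ ($d = 1507233 \cdot 3508875 = 5288692192875$)
$d - s = 5288692192875 - 1496356 = 5288690696519$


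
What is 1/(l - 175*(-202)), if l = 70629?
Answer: 1/105979 ≈ 9.4358e-6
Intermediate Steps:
1/(l - 175*(-202)) = 1/(70629 - 175*(-202)) = 1/(70629 + 35350) = 1/105979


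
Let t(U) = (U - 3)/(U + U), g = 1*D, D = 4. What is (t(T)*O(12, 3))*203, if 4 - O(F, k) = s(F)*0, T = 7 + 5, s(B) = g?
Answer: 609/2 ≈ 304.50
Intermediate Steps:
g = 4 (g = 1*4 = 4)
s(B) = 4
T = 12
O(F, k) = 4 (O(F, k) = 4 - 4*0 = 4 - 1*0 = 4 + 0 = 4)
t(U) = (-3 + U)/(2*U) (t(U) = (-3 + U)/((2*U)) = (-3 + U)*(1/(2*U)) = (-3 + U)/(2*U))
(t(T)*O(12, 3))*203 = (((1/2)*(-3 + 12)/12)*4)*203 = (((1/2)*(1/12)*9)*4)*203 = ((3/8)*4)*203 = (3/2)*203 = 609/2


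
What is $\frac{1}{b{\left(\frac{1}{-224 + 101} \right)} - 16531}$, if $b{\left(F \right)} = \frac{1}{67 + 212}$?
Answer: $- \frac{279}{4612148} \approx -6.0492 \cdot 10^{-5}$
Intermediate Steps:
$b{\left(F \right)} = \frac{1}{279}$
$\frac{1}{b{\left(\frac{1}{-224 + 101} \right)} - 16531} = \frac{1}{\frac{1}{279} - 16531} = \frac{1}{- \frac{4612148}{279}} = - \frac{279}{4612148}$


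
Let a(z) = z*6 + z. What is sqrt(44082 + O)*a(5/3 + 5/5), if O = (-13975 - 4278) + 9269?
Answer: 56*sqrt(35098)/3 ≈ 3497.1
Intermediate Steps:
a(z) = 7*z (a(z) = 6*z + z = 7*z)
O = -8984 (O = -18253 + 9269 = -8984)
sqrt(44082 + O)*a(5/3 + 5/5) = sqrt(44082 - 8984)*(7*(5/3 + 5/5)) = sqrt(35098)*(7*(5*(1/3) + 5*(1/5))) = sqrt(35098)*(7*(5/3 + 1)) = sqrt(35098)*(7*(8/3)) = sqrt(35098)*(56/3) = 56*sqrt(35098)/3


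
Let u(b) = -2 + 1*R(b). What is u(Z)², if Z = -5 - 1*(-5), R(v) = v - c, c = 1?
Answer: 9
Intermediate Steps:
R(v) = -1 + v (R(v) = v - 1*1 = v - 1 = -1 + v)
Z = 0 (Z = -5 + 5 = 0)
u(b) = -3 + b (u(b) = -2 + 1*(-1 + b) = -2 + (-1 + b) = -3 + b)
u(Z)² = (-3 + 0)² = (-3)² = 9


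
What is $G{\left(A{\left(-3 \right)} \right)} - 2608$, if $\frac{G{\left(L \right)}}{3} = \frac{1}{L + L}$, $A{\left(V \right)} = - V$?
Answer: $- \frac{5215}{2} \approx -2607.5$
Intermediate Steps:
$G{\left(L \right)} = \frac{3}{2 L}$ ($G{\left(L \right)} = \frac{3}{L + L} = \frac{3}{2 L}$)
$G{\left(A{\left(-3 \right)} \right)} - 2608 = \frac{3}{2 \left(\left(-1\right) \left(-3\right)\right)} - 2608 = \frac{3}{2 \cdot 3} - 2608 = \frac{3}{2} \cdot \frac{1}{3} - 2608 = \frac{1}{2} - 2608 = - \frac{5215}{2}$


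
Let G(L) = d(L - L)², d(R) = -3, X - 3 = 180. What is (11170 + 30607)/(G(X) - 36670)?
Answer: -41777/36661 ≈ -1.1395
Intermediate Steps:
X = 183 (X = 3 + 180 = 183)
G(L) = 9 (G(L) = (-3)² = 9)
(11170 + 30607)/(G(X) - 36670) = (11170 + 30607)/(9 - 36670) = 41777/(-36661) = 41777*(-1/36661) = -41777/36661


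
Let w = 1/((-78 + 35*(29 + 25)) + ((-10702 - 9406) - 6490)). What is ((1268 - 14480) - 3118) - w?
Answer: -404755379/24786 ≈ -16330.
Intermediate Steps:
w = -1/24786 (w = 1/((-78 + 35*54) + (-20108 - 6490)) = 1/((-78 + 1890) - 26598) = 1/(1812 - 26598) = 1/(-24786) = -1/24786 ≈ -4.0345e-5)
((1268 - 14480) - 3118) - w = ((1268 - 14480) - 3118) - 1*(-1/24786) = (-13212 - 3118) + 1/24786 = -16330 + 1/24786 = -404755379/24786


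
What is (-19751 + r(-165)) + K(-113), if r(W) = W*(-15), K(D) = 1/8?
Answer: -138207/8 ≈ -17276.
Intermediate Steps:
K(D) = ⅛
r(W) = -15*W
(-19751 + r(-165)) + K(-113) = (-19751 - 15*(-165)) + ⅛ = (-19751 + 2475) + ⅛ = -17276 + ⅛ = -138207/8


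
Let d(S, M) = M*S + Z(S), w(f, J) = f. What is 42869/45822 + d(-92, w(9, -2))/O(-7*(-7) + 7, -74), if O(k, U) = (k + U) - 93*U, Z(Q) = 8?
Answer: 3564983/4368364 ≈ 0.81609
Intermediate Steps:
d(S, M) = 8 + M*S (d(S, M) = M*S + 8 = 8 + M*S)
O(k, U) = k - 92*U (O(k, U) = (U + k) - 93*U = k - 92*U)
42869/45822 + d(-92, w(9, -2))/O(-7*(-7) + 7, -74) = 42869/45822 + (8 + 9*(-92))/((-7*(-7) + 7) - 92*(-74)) = 42869*(1/45822) + (8 - 828)/((49 + 7) + 6808) = 42869/45822 - 820/(56 + 6808) = 42869/45822 - 820/6864 = 42869/45822 - 820*1/6864 = 42869/45822 - 205/1716 = 3564983/4368364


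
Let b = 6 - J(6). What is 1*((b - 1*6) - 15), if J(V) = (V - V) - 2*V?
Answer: -3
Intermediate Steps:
J(V) = -2*V (J(V) = 0 - 2*V = -2*V)
b = 18 (b = 6 - (-2)*6 = 6 - 1*(-12) = 6 + 12 = 18)
1*((b - 1*6) - 15) = 1*((18 - 1*6) - 15) = 1*((18 - 6) - 15) = 1*(12 - 15) = 1*(-3) = -3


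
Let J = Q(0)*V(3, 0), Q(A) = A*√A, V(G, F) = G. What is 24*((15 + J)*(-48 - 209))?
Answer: -92520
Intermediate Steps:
Q(A) = A^(3/2)
J = 0 (J = 0^(3/2)*3 = 0*3 = 0)
24*((15 + J)*(-48 - 209)) = 24*((15 + 0)*(-48 - 209)) = 24*(15*(-257)) = 24*(-3855) = -92520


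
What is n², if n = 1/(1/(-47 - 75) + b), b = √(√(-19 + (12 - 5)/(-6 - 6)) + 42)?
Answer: 133956/(3 - 61*√2*3^(¾)*√(84*√3 + I*√235))² ≈ 0.023607 - 0.0024905*I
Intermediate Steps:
b = √(42 + I*√705/6) (b = √(√(-19 + 7/(-12)) + 42) = √(√(-19 + 7*(-1/12)) + 42) = √(√(-19 - 7/12) + 42) = √(√(-235/12) + 42) = √(I*√705/6 + 42) = √(42 + I*√705/6) ≈ 6.4897 + 0.34095*I)
n = 1/(-1/122 + 3^(¾)*√(168*√3 + 2*I*√235)/6) (n = 1/(1/(-47 - 75) + 3^(¾)*√(168*√3 + 2*I*√235)/6) = 1/(1/(-122) + 3^(¾)*√(168*√3 + 2*I*√235)/6) = 1/(-1/122 + 3^(¾)*√(168*√3 + 2*I*√235)/6) ≈ 0.15386 - 0.0080935*I)
n² = (366/(-3 + 61*√2*3^(¾)*√(84*√3 + I*√235)))² = 133956/(-3 + 61*√2*3^(¾)*√(84*√3 + I*√235))²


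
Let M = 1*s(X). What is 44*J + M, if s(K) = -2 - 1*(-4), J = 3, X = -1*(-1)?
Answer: 134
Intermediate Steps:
X = 1
s(K) = 2 (s(K) = -2 + 4 = 2)
M = 2 (M = 1*2 = 2)
44*J + M = 44*3 + 2 = 132 + 2 = 134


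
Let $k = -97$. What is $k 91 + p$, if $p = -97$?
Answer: $-8924$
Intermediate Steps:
$k 91 + p = \left(-97\right) 91 - 97 = -8827 - 97 = -8924$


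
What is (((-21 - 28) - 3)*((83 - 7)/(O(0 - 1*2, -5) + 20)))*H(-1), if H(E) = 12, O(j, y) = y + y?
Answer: -23712/5 ≈ -4742.4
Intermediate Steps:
O(j, y) = 2*y
(((-21 - 28) - 3)*((83 - 7)/(O(0 - 1*2, -5) + 20)))*H(-1) = (((-21 - 28) - 3)*((83 - 7)/(2*(-5) + 20)))*12 = ((-49 - 3)*(76/(-10 + 20)))*12 = -3952/10*12 = -52*38/5*12 = -1976/5*12 = -23712/5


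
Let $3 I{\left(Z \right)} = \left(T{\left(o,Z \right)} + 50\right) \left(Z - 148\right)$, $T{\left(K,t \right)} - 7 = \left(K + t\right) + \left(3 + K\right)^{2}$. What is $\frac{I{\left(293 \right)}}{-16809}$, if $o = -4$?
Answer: $- \frac{50315}{50427} \approx -0.99778$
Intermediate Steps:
$T{\left(K,t \right)} = 7 + K + t + \left(3 + K\right)^{2}$ ($T{\left(K,t \right)} = 7 + \left(\left(K + t\right) + \left(3 + K\right)^{2}\right) = 7 + \left(K + t + \left(3 + K\right)^{2}\right) = 7 + K + t + \left(3 + K\right)^{2}$)
$I{\left(Z \right)} = \frac{\left(-148 + Z\right) \left(54 + Z\right)}{3}$ ($I{\left(Z \right)} = \frac{\left(\left(7 - 4 + Z + \left(3 - 4\right)^{2}\right) + 50\right) \left(Z - 148\right)}{3} = \frac{\left(\left(7 - 4 + Z + \left(-1\right)^{2}\right) + 50\right) \left(-148 + Z\right)}{3} = \frac{\left(\left(7 - 4 + Z + 1\right) + 50\right) \left(-148 + Z\right)}{3} = \frac{\left(\left(4 + Z\right) + 50\right) \left(-148 + Z\right)}{3} = \frac{\left(54 + Z\right) \left(-148 + Z\right)}{3} = \frac{\left(-148 + Z\right) \left(54 + Z\right)}{3}$)
$\frac{I{\left(293 \right)}}{-16809} = \frac{-2664 - \frac{27542}{3} + \frac{293^{2}}{3}}{-16809} = \left(-2664 - \frac{27542}{3} + \frac{1}{3} \cdot 85849\right) \left(- \frac{1}{16809}\right) = \left(-2664 - \frac{27542}{3} + \frac{85849}{3}\right) \left(- \frac{1}{16809}\right) = \frac{50315}{3} \left(- \frac{1}{16809}\right) = - \frac{50315}{50427}$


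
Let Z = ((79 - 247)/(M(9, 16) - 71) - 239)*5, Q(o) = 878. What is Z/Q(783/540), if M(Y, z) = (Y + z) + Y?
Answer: -43375/32486 ≈ -1.3352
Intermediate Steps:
M(Y, z) = z + 2*Y
Z = -43375/37 (Z = ((79 - 247)/((16 + 2*9) - 71) - 239)*5 = (-168/((16 + 18) - 71) - 239)*5 = (-168/(34 - 71) - 239)*5 = (-168/(-37) - 239)*5 = (-168*(-1/37) - 239)*5 = (168/37 - 239)*5 = -8675/37*5 = -43375/37 ≈ -1172.3)
Z/Q(783/540) = -43375/37/878 = -43375/37*1/878 = -43375/32486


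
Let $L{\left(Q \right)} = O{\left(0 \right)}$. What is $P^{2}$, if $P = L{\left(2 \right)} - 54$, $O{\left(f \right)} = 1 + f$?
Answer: $2809$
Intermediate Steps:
$L{\left(Q \right)} = 1$ ($L{\left(Q \right)} = 1 + 0 = 1$)
$P = -53$ ($P = 1 - 54 = -53$)
$P^{2} = \left(-53\right)^{2} = 2809$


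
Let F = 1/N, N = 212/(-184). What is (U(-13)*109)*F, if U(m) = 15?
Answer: -75210/53 ≈ -1419.1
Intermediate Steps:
N = -53/46 (N = 212*(-1/184) = -53/46 ≈ -1.1522)
F = -46/53 (F = 1/(-53/46) = -46/53 ≈ -0.86792)
(U(-13)*109)*F = (15*109)*(-46/53) = 1635*(-46/53) = -75210/53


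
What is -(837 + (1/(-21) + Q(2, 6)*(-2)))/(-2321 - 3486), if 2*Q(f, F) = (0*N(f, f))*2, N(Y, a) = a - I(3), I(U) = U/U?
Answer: 17576/121947 ≈ 0.14413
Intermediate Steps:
I(U) = 1
N(Y, a) = -1 + a (N(Y, a) = a - 1*1 = a - 1 = -1 + a)
Q(f, F) = 0 (Q(f, F) = ((0*(-1 + f))*2)/2 = (0*2)/2 = (½)*0 = 0)
-(837 + (1/(-21) + Q(2, 6)*(-2)))/(-2321 - 3486) = -(837 + (1/(-21) + 0*(-2)))/(-2321 - 3486) = -(837 + (-1/21 + 0))/(-5807) = -(837 - 1/21)*(-1)/5807 = -17576*(-1)/(21*5807) = -1*(-17576/121947) = 17576/121947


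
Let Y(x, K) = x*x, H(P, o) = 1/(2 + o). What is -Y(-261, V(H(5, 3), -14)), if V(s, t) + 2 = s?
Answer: -68121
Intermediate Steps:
V(s, t) = -2 + s
Y(x, K) = x²
-Y(-261, V(H(5, 3), -14)) = -1*(-261)² = -1*68121 = -68121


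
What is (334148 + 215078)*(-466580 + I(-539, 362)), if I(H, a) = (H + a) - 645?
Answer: -256709330852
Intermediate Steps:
I(H, a) = -645 + H + a
(334148 + 215078)*(-466580 + I(-539, 362)) = (334148 + 215078)*(-466580 + (-645 - 539 + 362)) = 549226*(-466580 - 822) = 549226*(-467402) = -256709330852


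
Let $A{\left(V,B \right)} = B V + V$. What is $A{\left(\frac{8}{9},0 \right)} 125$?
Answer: $\frac{1000}{9} \approx 111.11$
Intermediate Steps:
$A{\left(V,B \right)} = V + B V$
$A{\left(\frac{8}{9},0 \right)} 125 = \frac{8}{9} \left(1 + 0\right) 125 = 8 \cdot \frac{1}{9} \cdot 1 \cdot 125 = \frac{8}{9} \cdot 1 \cdot 125 = \frac{8}{9} \cdot 125 = \frac{1000}{9}$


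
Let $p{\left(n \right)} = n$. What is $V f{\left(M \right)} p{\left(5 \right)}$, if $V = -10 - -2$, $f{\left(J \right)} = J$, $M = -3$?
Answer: $120$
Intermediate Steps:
$V = -8$ ($V = -10 + 2 = -8$)
$V f{\left(M \right)} p{\left(5 \right)} = \left(-8\right) \left(-3\right) 5 = 24 \cdot 5 = 120$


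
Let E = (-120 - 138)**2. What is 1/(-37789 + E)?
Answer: 1/28775 ≈ 3.4752e-5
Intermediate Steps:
E = 66564 (E = (-258)**2 = 66564)
1/(-37789 + E) = 1/(-37789 + 66564) = 1/28775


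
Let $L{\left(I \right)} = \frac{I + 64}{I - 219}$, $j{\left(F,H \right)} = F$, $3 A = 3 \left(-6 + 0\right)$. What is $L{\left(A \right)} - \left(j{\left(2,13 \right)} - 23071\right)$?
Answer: $\frac{5190467}{225} \approx 23069.0$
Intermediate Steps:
$A = -6$ ($A = \frac{3 \left(-6 + 0\right)}{3} = \frac{3 \left(-6\right)}{3} = \frac{1}{3} \left(-18\right) = -6$)
$L{\left(I \right)} = \frac{64 + I}{-219 + I}$
$L{\left(A \right)} - \left(j{\left(2,13 \right)} - 23071\right) = \frac{64 - 6}{-219 - 6} - \left(2 - 23071\right) = \frac{1}{-225} \cdot 58 - -23069 = \left(- \frac{1}{225}\right) 58 + 23069 = - \frac{58}{225} + 23069 = \frac{5190467}{225}$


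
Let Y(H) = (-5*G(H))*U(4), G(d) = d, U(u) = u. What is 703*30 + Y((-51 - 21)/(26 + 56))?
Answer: 865410/41 ≈ 21108.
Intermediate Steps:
Y(H) = -20*H (Y(H) = -5*H*4 = -20*H)
703*30 + Y((-51 - 21)/(26 + 56)) = 703*30 - 20*(-51 - 21)/(26 + 56) = 21090 - (-1440)/82 = 21090 - 20*(-36/41) = 21090 + 720/41 = 865410/41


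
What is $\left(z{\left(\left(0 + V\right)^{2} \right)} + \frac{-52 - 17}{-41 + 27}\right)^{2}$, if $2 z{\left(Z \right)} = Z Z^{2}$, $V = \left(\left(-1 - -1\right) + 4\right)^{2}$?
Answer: $\frac{13792290065617561}{196} \approx 7.0369 \cdot 10^{13}$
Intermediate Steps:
$V = 16$ ($V = \left(\left(-1 + 1\right) + 4\right)^{2} = \left(0 + 4\right)^{2} = 4^{2} = 16$)
$z{\left(Z \right)} = \frac{Z^{3}}{2}$ ($z{\left(Z \right)} = \frac{Z Z^{2}}{2} = \frac{Z^{3}}{2}$)
$\left(z{\left(\left(0 + V\right)^{2} \right)} + \frac{-52 - 17}{-41 + 27}\right)^{2} = \left(\frac{\left(\left(0 + 16\right)^{2}\right)^{3}}{2} + \frac{-52 - 17}{-41 + 27}\right)^{2} = \left(\frac{\left(16^{2}\right)^{3}}{2} - \frac{69}{-14}\right)^{2} = \left(\frac{256^{3}}{2} - - \frac{69}{14}\right)^{2} = \left(\frac{1}{2} \cdot 16777216 + \frac{69}{14}\right)^{2} = \left(8388608 + \frac{69}{14}\right)^{2} = \left(\frac{117440581}{14}\right)^{2} = \frac{13792290065617561}{196}$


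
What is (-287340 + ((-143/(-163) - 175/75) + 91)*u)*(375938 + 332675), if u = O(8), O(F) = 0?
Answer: -203612859420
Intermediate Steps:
u = 0
(-287340 + ((-143/(-163) - 175/75) + 91)*u)*(375938 + 332675) = (-287340 + ((-143/(-163) - 175/75) + 91)*0)*(375938 + 332675) = (-287340 + ((-143*(-1/163) - 175*1/75) + 91)*0)*708613 = (-287340 + ((143/163 - 7/3) + 91)*0)*708613 = (-287340 + (-712/489 + 91)*0)*708613 = (-287340 + (43787/489)*0)*708613 = (-287340 + 0)*708613 = -287340*708613 = -203612859420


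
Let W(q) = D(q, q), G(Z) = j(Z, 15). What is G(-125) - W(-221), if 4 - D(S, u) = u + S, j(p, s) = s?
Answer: -431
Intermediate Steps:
G(Z) = 15
D(S, u) = 4 - S - u (D(S, u) = 4 - (u + S) = 4 - (S + u) = 4 + (-S - u) = 4 - S - u)
W(q) = 4 - 2*q (W(q) = 4 - q - q = 4 - 2*q)
G(-125) - W(-221) = 15 - (4 - 2*(-221)) = 15 - (4 + 442) = 15 - 1*446 = 15 - 446 = -431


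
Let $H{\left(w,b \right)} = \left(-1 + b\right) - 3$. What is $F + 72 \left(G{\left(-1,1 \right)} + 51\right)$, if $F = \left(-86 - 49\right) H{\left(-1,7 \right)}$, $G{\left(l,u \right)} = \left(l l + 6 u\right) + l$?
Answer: $3699$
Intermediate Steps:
$H{\left(w,b \right)} = -4 + b$
$G{\left(l,u \right)} = l + l^{2} + 6 u$ ($G{\left(l,u \right)} = \left(l^{2} + 6 u\right) + l = l + l^{2} + 6 u$)
$F = -405$ ($F = \left(-86 - 49\right) \left(-4 + 7\right) = \left(-135\right) 3 = -405$)
$F + 72 \left(G{\left(-1,1 \right)} + 51\right) = -405 + 72 \left(\left(-1 + \left(-1\right)^{2} + 6 \cdot 1\right) + 51\right) = -405 + 72 \left(\left(-1 + 1 + 6\right) + 51\right) = -405 + 72 \left(6 + 51\right) = -405 + 72 \cdot 57 = -405 + 4104 = 3699$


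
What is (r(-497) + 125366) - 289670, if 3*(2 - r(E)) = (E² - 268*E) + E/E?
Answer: -873112/3 ≈ -2.9104e+5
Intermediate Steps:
r(E) = 5/3 - E²/3 + 268*E/3 (r(E) = 2 - ((E² - 268*E) + E/E)/3 = 2 - ((E² - 268*E) + 1)/3 = 2 - (1 + E² - 268*E)/3 = 2 + (-⅓ - E²/3 + 268*E/3) = 5/3 - E²/3 + 268*E/3)
(r(-497) + 125366) - 289670 = ((5/3 - ⅓*(-497)² + (268/3)*(-497)) + 125366) - 289670 = ((5/3 - ⅓*247009 - 133196/3) + 125366) - 289670 = ((5/3 - 247009/3 - 133196/3) + 125366) - 289670 = (-380200/3 + 125366) - 289670 = -4102/3 - 289670 = -873112/3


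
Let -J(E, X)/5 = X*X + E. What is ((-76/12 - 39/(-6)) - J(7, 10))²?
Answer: 10310521/36 ≈ 2.8640e+5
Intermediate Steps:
J(E, X) = -5*E - 5*X² (J(E, X) = -5*(X*X + E) = -5*(X² + E) = -5*(E + X²) = -5*E - 5*X²)
((-76/12 - 39/(-6)) - J(7, 10))² = ((-76/12 - 39/(-6)) - (-5*7 - 5*10²))² = ((-76*1/12 - 39*(-⅙)) - (-35 - 5*100))² = ((-19/3 + 13/2) - (-35 - 500))² = (⅙ - 1*(-535))² = (⅙ + 535)² = (3211/6)² = 10310521/36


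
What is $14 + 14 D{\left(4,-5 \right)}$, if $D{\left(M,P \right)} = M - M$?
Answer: $14$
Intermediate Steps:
$D{\left(M,P \right)} = 0$
$14 + 14 D{\left(4,-5 \right)} = 14 + 14 \cdot 0 = 14 + 0 = 14$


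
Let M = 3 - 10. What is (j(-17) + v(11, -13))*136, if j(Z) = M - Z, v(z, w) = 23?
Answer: 4488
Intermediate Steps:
M = -7
j(Z) = -7 - Z
(j(-17) + v(11, -13))*136 = ((-7 - 1*(-17)) + 23)*136 = ((-7 + 17) + 23)*136 = (10 + 23)*136 = 33*136 = 4488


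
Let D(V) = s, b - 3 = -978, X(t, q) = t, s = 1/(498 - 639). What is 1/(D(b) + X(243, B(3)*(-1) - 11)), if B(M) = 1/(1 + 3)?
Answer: 141/34262 ≈ 0.0041153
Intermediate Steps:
B(M) = 1/4
s = -1/141 (s = 1/(-141) = -1/141 ≈ -0.0070922)
b = -975 (b = 3 - 978 = -975)
D(V) = -1/141
1/(D(b) + X(243, B(3)*(-1) - 11)) = 1/(-1/141 + 243) = 1/(34262/141) = 141/34262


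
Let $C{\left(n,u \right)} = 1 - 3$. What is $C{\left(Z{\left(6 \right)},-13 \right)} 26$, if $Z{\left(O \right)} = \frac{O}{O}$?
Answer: $-52$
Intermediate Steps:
$Z{\left(O \right)} = 1$
$C{\left(n,u \right)} = -2$ ($C{\left(n,u \right)} = 1 - 3 = -2$)
$C{\left(Z{\left(6 \right)},-13 \right)} 26 = \left(-2\right) 26 = -52$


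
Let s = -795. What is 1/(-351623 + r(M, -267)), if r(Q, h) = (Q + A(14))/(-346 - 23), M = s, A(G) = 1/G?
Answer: -5166/1816473289 ≈ -2.8440e-6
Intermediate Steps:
M = -795
r(Q, h) = -1/5166 - Q/369 (r(Q, h) = (Q + 1/14)/(-346 - 23) = (Q + 1/14)/(-369) = (1/14 + Q)*(-1/369) = -1/5166 - Q/369)
1/(-351623 + r(M, -267)) = 1/(-351623 + (-1/5166 - 1/369*(-795))) = 1/(-351623 + (-1/5166 + 265/123)) = 1/(-351623 + 11129/5166) = 1/(-1816473289/5166) = -5166/1816473289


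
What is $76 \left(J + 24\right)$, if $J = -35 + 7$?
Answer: $-304$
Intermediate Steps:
$J = -28$
$76 \left(J + 24\right) = 76 \left(-28 + 24\right) = 76 \left(-4\right) = -304$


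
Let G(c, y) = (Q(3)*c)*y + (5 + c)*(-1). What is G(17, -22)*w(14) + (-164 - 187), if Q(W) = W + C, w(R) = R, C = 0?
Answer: -16367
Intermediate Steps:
Q(W) = W (Q(W) = W + 0 = W)
G(c, y) = -5 - c + 3*c*y (G(c, y) = (3*c)*y + (5 + c)*(-1) = 3*c*y + (-5 - c) = -5 - c + 3*c*y)
G(17, -22)*w(14) + (-164 - 187) = (-5 - 1*17 + 3*17*(-22))*14 + (-164 - 187) = (-5 - 17 - 1122)*14 - 351 = -1144*14 - 351 = -16016 - 351 = -16367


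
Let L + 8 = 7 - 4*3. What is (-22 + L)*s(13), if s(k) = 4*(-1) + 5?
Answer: -35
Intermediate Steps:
s(k) = 1 (s(k) = -4 + 5 = 1)
L = -13 (L = -8 + (7 - 4*3) = -8 + (7 - 12) = -8 - 5 = -13)
(-22 + L)*s(13) = (-22 - 13)*1 = -35*1 = -35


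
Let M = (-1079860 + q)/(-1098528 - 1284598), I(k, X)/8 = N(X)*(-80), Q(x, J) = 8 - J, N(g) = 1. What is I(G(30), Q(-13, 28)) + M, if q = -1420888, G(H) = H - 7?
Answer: -761349946/1191563 ≈ -638.95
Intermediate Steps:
G(H) = -7 + H
I(k, X) = -640 (I(k, X) = 8*(1*(-80)) = 8*(-80) = -640)
M = 1250374/1191563 (M = (-1079860 - 1420888)/(-1098528 - 1284598) = -2500748/(-2383126) = -2500748*(-1/2383126) = 1250374/1191563 ≈ 1.0494)
I(G(30), Q(-13, 28)) + M = -640 + 1250374/1191563 = -761349946/1191563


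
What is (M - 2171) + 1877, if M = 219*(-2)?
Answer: -732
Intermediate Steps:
M = -438
(M - 2171) + 1877 = (-438 - 2171) + 1877 = -2609 + 1877 = -732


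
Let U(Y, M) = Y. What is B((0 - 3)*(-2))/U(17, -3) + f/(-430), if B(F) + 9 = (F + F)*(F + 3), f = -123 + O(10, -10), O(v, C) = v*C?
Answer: 46361/7310 ≈ 6.3421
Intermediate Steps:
O(v, C) = C*v
f = -223 (f = -123 - 10*10 = -123 - 100 = -223)
B(F) = -9 + 2*F*(3 + F) (B(F) = -9 + (F + F)*(F + 3) = -9 + (2*F)*(3 + F) = -9 + 2*F*(3 + F))
B((0 - 3)*(-2))/U(17, -3) + f/(-430) = (-9 + 2*((0 - 3)*(-2))² + 6*((0 - 3)*(-2)))/17 - 223/(-430) = (-9 + 2*(-3*(-2))² + 6*(-3*(-2)))*(1/17) - 223*(-1/430) = (-9 + 2*6² + 6*6)*(1/17) + 223/430 = (-9 + 2*36 + 36)*(1/17) + 223/430 = (-9 + 72 + 36)*(1/17) + 223/430 = 99*(1/17) + 223/430 = 99/17 + 223/430 = 46361/7310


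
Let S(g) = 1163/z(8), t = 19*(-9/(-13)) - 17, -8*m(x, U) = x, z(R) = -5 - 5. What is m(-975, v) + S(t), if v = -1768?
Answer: 223/40 ≈ 5.5750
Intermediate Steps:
z(R) = -10
m(x, U) = -x/8
t = -50/13 (t = 19*(-9*(-1/13)) - 17 = 19*(9/13) - 17 = 171/13 - 17 = -50/13 ≈ -3.8462)
S(g) = -1163/10 (S(g) = 1163/(-10) = 1163*(-1/10) = -1163/10)
m(-975, v) + S(t) = -1/8*(-975) - 1163/10 = 975/8 - 1163/10 = 223/40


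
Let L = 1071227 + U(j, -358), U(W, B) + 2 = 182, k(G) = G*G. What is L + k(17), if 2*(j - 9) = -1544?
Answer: 1071696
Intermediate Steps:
k(G) = G**2
j = -763 (j = 9 + (1/2)*(-1544) = 9 - 772 = -763)
U(W, B) = 180 (U(W, B) = -2 + 182 = 180)
L = 1071407 (L = 1071227 + 180 = 1071407)
L + k(17) = 1071407 + 17**2 = 1071407 + 289 = 1071696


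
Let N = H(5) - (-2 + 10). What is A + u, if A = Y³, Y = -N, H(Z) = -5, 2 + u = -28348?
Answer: -26153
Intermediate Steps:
u = -28350 (u = -2 - 28348 = -28350)
N = -13 (N = -5 - (-2 + 10) = -5 - 1*8 = -5 - 8 = -13)
Y = 13 (Y = -1*(-13) = 13)
A = 2197 (A = 13³ = 2197)
A + u = 2197 - 28350 = -26153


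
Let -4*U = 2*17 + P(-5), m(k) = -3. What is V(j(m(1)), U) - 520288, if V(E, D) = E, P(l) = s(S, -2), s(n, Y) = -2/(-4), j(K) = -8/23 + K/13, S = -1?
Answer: -155566285/299 ≈ -5.2029e+5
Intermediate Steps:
j(K) = -8/23 + K/13 (j(K) = -8*1/23 + K*(1/13) = -8/23 + K/13)
s(n, Y) = 1/2 (s(n, Y) = -2*(-1/4) = 1/2)
P(l) = 1/2
U = -69/8 (U = -(2*17 + 1/2)/4 = -(34 + 1/2)/4 = -1/4*69/2 = -69/8 ≈ -8.6250)
V(j(m(1)), U) - 520288 = (-8/23 + (1/13)*(-3)) - 520288 = (-8/23 - 3/13) - 520288 = -173/299 - 520288 = -155566285/299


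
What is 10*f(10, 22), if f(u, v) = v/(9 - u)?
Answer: -220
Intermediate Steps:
10*f(10, 22) = 10*(-1*22/(-9 + 10)) = 10*(-1*22/1) = 10*(-1*22*1) = 10*(-22) = -220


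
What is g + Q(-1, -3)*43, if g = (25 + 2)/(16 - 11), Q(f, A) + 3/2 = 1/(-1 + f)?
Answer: -403/5 ≈ -80.600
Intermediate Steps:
Q(f, A) = -3/2 + 1/(-1 + f)
g = 27/5 ≈ 5.4000
g + Q(-1, -3)*43 = 27/5 + ((5 - 3*(-1))/(2*(-1 - 1)))*43 = 27/5 + ((½)*(5 + 3)/(-2))*43 = 27/5 + ((½)*(-½)*8)*43 = 27/5 - 2*43 = 27/5 - 86 = -403/5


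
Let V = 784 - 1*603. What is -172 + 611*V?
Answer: 110419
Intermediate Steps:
V = 181 (V = 784 - 603 = 181)
-172 + 611*V = -172 + 611*181 = -172 + 110591 = 110419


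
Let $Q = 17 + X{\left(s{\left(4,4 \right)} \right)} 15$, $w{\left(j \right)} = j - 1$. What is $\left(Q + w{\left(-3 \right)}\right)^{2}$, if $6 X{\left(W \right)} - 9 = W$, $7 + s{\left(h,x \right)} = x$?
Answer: $784$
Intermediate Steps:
$w{\left(j \right)} = -1 + j$
$s{\left(h,x \right)} = -7 + x$
$X{\left(W \right)} = \frac{3}{2} + \frac{W}{6}$
$Q = 32$ ($Q = 17 + \left(\frac{3}{2} + \frac{-7 + 4}{6}\right) 15 = 17 + \left(\frac{3}{2} + \frac{1}{6} \left(-3\right)\right) 15 = 17 + \left(\frac{3}{2} - \frac{1}{2}\right) 15 = 17 + 1 \cdot 15 = 17 + 15 = 32$)
$\left(Q + w{\left(-3 \right)}\right)^{2} = \left(32 - 4\right)^{2} = 28^{2} = 784$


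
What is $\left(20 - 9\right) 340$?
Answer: $3740$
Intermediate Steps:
$\left(20 - 9\right) 340 = 11 \cdot 340 = 3740$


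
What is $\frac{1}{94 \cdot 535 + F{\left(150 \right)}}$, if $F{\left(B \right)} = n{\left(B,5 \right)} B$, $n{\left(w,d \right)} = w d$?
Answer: $\frac{1}{162790} \approx 6.1429 \cdot 10^{-6}$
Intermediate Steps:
$n{\left(w,d \right)} = d w$
$F{\left(B \right)} = 5 B^{2}$ ($F{\left(B \right)} = 5 B B = 5 B^{2}$)
$\frac{1}{94 \cdot 535 + F{\left(150 \right)}} = \frac{1}{94 \cdot 535 + 5 \cdot 150^{2}} = \frac{1}{50290 + 5 \cdot 22500} = \frac{1}{50290 + 112500} = \frac{1}{162790}$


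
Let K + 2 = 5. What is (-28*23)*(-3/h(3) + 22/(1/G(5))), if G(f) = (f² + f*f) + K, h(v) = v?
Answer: -750260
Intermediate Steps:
K = 3 (K = -2 + 5 = 3)
G(f) = 3 + 2*f² (G(f) = (f² + f*f) + 3 = (f² + f²) + 3 = 2*f² + 3 = 3 + 2*f²)
(-28*23)*(-3/h(3) + 22/(1/G(5))) = (-28*23)*(-3/3 + 22/(1/(3 + 2*5²))) = -644*(-3*⅓ + 22/(1/(3 + 2*25))) = -644*(-1 + 22/(1/(3 + 50))) = -644*(-1 + 22/(1/53)) = -644*(-1 + 22*53) = -644*(-1 + 1166) = -644*1165 = -750260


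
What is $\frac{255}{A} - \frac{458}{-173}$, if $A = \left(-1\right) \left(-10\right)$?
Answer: $\frac{9739}{346} \approx 28.147$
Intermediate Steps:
$A = 10$
$\frac{255}{A} - \frac{458}{-173} = \frac{255}{10} - \frac{458}{-173} = 255 \cdot \frac{1}{10} - - \frac{458}{173} = \frac{51}{2} + \frac{458}{173} = \frac{9739}{346}$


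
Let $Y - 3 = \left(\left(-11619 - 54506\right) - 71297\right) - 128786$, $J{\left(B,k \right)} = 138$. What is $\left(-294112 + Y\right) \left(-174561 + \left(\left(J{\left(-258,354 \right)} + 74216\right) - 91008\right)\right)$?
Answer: $107141015155$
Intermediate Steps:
$Y = -266205$ ($Y = 3 - 266208 = -266205$)
$\left(-294112 + Y\right) \left(-174561 + \left(\left(J{\left(-258,354 \right)} + 74216\right) - 91008\right)\right) = \left(-294112 - 266205\right) \left(-174561 + \left(\left(138 + 74216\right) - 91008\right)\right) = - 560317 \left(-174561 + \left(74354 - 91008\right)\right) = - 560317 \left(-174561 - 16654\right) = \left(-560317\right) \left(-191215\right) = 107141015155$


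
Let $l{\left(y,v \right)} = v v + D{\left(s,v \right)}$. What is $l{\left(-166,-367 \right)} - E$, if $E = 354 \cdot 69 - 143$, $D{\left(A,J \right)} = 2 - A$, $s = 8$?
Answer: $110400$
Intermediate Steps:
$l{\left(y,v \right)} = -6 + v^{2}$ ($l{\left(y,v \right)} = v v + \left(2 - 8\right) = v^{2} + \left(2 - 8\right) = v^{2} - 6 = -6 + v^{2}$)
$E = 24283$ ($E = 24426 - 143 = 24283$)
$l{\left(-166,-367 \right)} - E = \left(-6 + \left(-367\right)^{2}\right) - 24283 = \left(-6 + 134689\right) - 24283 = 134683 - 24283 = 110400$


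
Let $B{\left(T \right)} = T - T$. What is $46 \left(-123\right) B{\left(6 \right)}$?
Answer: $0$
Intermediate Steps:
$B{\left(T \right)} = 0$
$46 \left(-123\right) B{\left(6 \right)} = 46 \left(-123\right) 0 = \left(-5658\right) 0 = 0$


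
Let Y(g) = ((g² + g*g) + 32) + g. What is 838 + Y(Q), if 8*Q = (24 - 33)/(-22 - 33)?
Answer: 84218061/96800 ≈ 870.02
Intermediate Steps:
Q = 9/440 (Q = ((24 - 33)/(-22 - 33))/8 = (-9/(-55))/8 = (-9*(-1/55))/8 = (⅛)*(9/55) = 9/440 ≈ 0.020455)
Y(g) = 32 + g + 2*g² (Y(g) = ((g² + g²) + 32) + g = (2*g² + 32) + g = (32 + 2*g²) + g = 32 + g + 2*g²)
838 + Y(Q) = 838 + (32 + 9/440 + 2*(9/440)²) = 838 + (32 + 9/440 + 2*(81/193600)) = 838 + (32 + 9/440 + 81/96800) = 838 + 3099661/96800 = 84218061/96800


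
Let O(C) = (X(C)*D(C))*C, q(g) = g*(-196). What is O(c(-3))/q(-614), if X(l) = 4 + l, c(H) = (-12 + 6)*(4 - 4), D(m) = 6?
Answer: 0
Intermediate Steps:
q(g) = -196*g
c(H) = 0 (c(H) = -6*0 = 0)
O(C) = C*(24 + 6*C) (O(C) = ((4 + C)*6)*C = (24 + 6*C)*C = C*(24 + 6*C))
O(c(-3))/q(-614) = (6*0*(4 + 0))/((-196*(-614))) = (6*0*4)/120344 = 0*(1/120344) = 0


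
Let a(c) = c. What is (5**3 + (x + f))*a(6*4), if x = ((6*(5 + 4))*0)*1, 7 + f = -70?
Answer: 1152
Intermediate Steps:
f = -77 (f = -7 - 70 = -77)
x = 0 (x = ((6*9)*0)*1 = (54*0)*1 = 0*1 = 0)
(5**3 + (x + f))*a(6*4) = (5**3 + (0 - 77))*(6*4) = (125 - 77)*24 = 48*24 = 1152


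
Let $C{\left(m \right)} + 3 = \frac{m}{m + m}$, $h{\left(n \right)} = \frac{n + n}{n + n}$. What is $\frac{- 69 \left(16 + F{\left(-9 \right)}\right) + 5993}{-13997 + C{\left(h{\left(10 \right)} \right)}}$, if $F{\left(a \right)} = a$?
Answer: $- \frac{11020}{27999} \approx -0.39359$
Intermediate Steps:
$h{\left(n \right)} = 1$ ($h{\left(n \right)} = \frac{2 n}{2 n} = 2 n \frac{1}{2 n} = 1$)
$C{\left(m \right)} = - \frac{5}{2}$ ($C{\left(m \right)} = -3 + \frac{m}{m + m} = -3 + \frac{m}{2 m} = -3 + \frac{1}{2 m} m = -3 + \frac{1}{2} = - \frac{5}{2}$)
$\frac{- 69 \left(16 + F{\left(-9 \right)}\right) + 5993}{-13997 + C{\left(h{\left(10 \right)} \right)}} = \frac{- 69 \left(16 - 9\right) + 5993}{-13997 - \frac{5}{2}} = \frac{\left(-69\right) 7 + 5993}{- \frac{27999}{2}} = \left(-483 + 5993\right) \left(- \frac{2}{27999}\right) = 5510 \left(- \frac{2}{27999}\right) = - \frac{11020}{27999}$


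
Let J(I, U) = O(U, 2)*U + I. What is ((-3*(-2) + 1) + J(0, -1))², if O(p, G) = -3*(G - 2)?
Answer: 49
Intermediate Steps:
O(p, G) = 6 - 3*G (O(p, G) = -3*(-2 + G) = 6 - 3*G)
J(I, U) = I (J(I, U) = (6 - 3*2)*U + I = (6 - 6)*U + I = 0*U + I = 0 + I = I)
((-3*(-2) + 1) + J(0, -1))² = ((-3*(-2) + 1) + 0)² = ((6 + 1) + 0)² = (7 + 0)² = 7² = 49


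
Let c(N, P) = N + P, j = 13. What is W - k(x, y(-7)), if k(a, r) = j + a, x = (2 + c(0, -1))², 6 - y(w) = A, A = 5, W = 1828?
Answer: 1814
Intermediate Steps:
y(w) = 1 (y(w) = 6 - 1*5 = 6 - 5 = 1)
x = 1 (x = (2 + (0 - 1))² = (2 - 1)² = 1² = 1)
k(a, r) = 13 + a
W - k(x, y(-7)) = 1828 - (13 + 1) = 1828 - 1*14 = 1828 - 14 = 1814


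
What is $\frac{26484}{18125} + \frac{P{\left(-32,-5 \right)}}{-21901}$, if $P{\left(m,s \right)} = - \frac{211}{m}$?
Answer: $\frac{18557010313}{12702580000} \approx 1.4609$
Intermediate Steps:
$\frac{26484}{18125} + \frac{P{\left(-32,-5 \right)}}{-21901} = \frac{26484}{18125} + \frac{\left(-211\right) \frac{1}{-32}}{-21901} = 26484 \cdot \frac{1}{18125} + \left(-211\right) \left(- \frac{1}{32}\right) \left(- \frac{1}{21901}\right) = \frac{26484}{18125} + \frac{211}{32} \left(- \frac{1}{21901}\right) = \frac{26484}{18125} - \frac{211}{700832} = \frac{18557010313}{12702580000}$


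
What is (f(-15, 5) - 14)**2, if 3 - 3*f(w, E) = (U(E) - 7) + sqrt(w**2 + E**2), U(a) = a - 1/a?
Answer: 40106/225 + 368*sqrt(10)/9 ≈ 307.55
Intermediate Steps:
f(w, E) = 10/3 - E/3 - sqrt(E**2 + w**2)/3 + 1/(3*E) (f(w, E) = 1 - (((E - 1/E) - 7) + sqrt(w**2 + E**2))/3 = 1 - ((-7 + E - 1/E) + sqrt(E**2 + w**2))/3 = 1 - (-7 + E + sqrt(E**2 + w**2) - 1/E)/3 = 1 + (7/3 - E/3 - sqrt(E**2 + w**2)/3 + 1/(3*E)) = 10/3 - E/3 - sqrt(E**2 + w**2)/3 + 1/(3*E))
(f(-15, 5) - 14)**2 = ((1/3)*(1 - 1*5**2 + 5*(10 - sqrt(5**2 + (-15)**2)))/5 - 14)**2 = ((1/3)*(1/5)*(1 - 1*25 + 5*(10 - sqrt(25 + 225))) - 14)**2 = ((1/3)*(1/5)*(1 - 25 + 5*(10 - sqrt(250))) - 14)**2 = ((1/3)*(1/5)*(1 - 25 + 5*(10 - 5*sqrt(10))) - 14)**2 = ((1/3)*(1/5)*(1 - 25 + (50 - 25*sqrt(10))) - 14)**2 = ((1/3)*(1/5)*(26 - 25*sqrt(10)) - 14)**2 = ((26/15 - 5*sqrt(10)/3) - 14)**2 = (-184/15 - 5*sqrt(10)/3)**2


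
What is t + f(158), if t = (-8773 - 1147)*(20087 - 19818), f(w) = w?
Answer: -2668322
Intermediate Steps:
t = -2668480 (t = -9920*269 = -2668480)
t + f(158) = -2668480 + 158 = -2668322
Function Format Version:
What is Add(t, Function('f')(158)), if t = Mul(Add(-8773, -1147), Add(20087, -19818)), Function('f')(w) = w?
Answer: -2668322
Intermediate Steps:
t = -2668480 (t = Mul(-9920, 269) = -2668480)
Add(t, Function('f')(158)) = Add(-2668480, 158) = -2668322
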